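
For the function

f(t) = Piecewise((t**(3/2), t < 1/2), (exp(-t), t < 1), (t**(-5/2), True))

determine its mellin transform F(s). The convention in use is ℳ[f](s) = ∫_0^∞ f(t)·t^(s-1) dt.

(2*2**s*(2*s - 5)*(2*s + 3)*uppergamma(s, 1/2) - 2*2**s*(2*s - 5)*(2*s + 3)*uppergamma(s, 1) - 4*2**s*(2*s + 3) + sqrt(2)*(2*s - 5))/(2*2**s*(2*s - 5)*(2*s + 3))
  -3/2 < Re(s) < 5/2

along the cuts 1/2, 1, ℳ[f](s) splits into 3 integrals
[0, 1/2) adds the kernel integral of t**(3/2)
over [1/2, 1), the kernel integral of exp(-t) enters the sum
segment [1, ∞) carries t**(-5/2); integrate it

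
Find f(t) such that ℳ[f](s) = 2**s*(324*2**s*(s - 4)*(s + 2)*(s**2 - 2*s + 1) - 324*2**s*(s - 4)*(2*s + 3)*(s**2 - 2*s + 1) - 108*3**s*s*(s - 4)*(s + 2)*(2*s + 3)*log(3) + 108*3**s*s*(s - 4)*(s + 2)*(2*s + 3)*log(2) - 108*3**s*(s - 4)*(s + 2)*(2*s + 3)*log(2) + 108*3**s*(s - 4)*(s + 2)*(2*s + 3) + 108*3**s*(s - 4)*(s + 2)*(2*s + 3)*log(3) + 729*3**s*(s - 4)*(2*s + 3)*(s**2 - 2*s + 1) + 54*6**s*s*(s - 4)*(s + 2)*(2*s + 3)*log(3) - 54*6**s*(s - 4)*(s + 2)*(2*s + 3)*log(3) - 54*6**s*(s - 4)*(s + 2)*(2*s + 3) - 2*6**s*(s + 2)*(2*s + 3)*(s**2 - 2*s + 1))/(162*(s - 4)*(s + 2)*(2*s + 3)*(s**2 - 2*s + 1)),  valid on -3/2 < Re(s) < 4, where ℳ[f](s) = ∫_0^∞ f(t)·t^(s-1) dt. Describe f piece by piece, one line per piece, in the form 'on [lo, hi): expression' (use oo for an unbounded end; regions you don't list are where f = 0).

on [0, 4): t**(3/2)/8
on [4, 6): t**2/8
on [6, 12): 4*log(t/4)/t
on [12, oo): 256/t**4

peel off the power substitution: t**3/8 on [0, 2); t**4/8 on [2, sqrt(6)); 4*log(t**2/4)/t**2 on [sqrt(6), 2*sqrt(3)); …
peel off the common scale on t: t**3 on [0, 1); 2*t**4 on [1, sqrt(6)/2); log(t**2)/t**2 on [sqrt(6)/2, sqrt(3)); …
back out the power substitution: t**(3/2) on [0, 1); 2*t**2 on [1, 3/2); log(t)/t on [3/2, 3); …
breakpoints 4, 6, 12: one integral from each of the 4 segments
for t in [0, 4): the term is ∫ t**(3/2)/8·t^(s-1)
segment 4 to 6 holds t**2/8; add its integral
for t in [6, 12): the term is ∫ 4*log(t/4)/t·t^(s-1)
piece [12, ∞): integrate 256/t**4 against the kernel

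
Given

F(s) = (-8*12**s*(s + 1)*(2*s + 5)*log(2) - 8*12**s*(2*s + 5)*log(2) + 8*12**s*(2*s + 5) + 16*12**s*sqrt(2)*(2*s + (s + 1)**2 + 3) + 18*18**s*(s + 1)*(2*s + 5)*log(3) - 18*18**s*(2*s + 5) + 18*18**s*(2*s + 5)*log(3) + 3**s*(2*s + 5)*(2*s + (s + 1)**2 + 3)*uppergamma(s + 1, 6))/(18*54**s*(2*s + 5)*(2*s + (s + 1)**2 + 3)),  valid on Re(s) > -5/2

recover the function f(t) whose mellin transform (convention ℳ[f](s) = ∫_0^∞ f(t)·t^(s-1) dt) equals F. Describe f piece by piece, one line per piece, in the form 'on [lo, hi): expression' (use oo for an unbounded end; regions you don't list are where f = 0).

on [0, 2/9): 27*t**(5/2)
on [2/9, 1/3): 9*t**2*log(9*t)
on [1/3, oo): t*exp(-18*t)

strip the shared t-power: 27*t**(3/2) on [0, 2/9); 9*t*log(9*t) on [2/9, 1/3); exp(-18*t) on [1/3, ∞)
strip the common scale on t: 3*sqrt(3)*t**(3/2) on [0, 2/3); 3*t*log(3*t) on [2/3, 1); exp(-6*t) on [1, ∞)
invert the common scale on t to get t**(3/2) on [0, 2); t*log(t) on [2, 3); exp(-2*t) on [3, ∞)
f breaks at 2/9, 1/3 into 3 integrals to sum
the [0, 2/9) slice contributes ∫ 27*t**(5/2)·t^(s-1) dt
segment [2/9, 1/3) carries 9*t**2*log(9*t); integrate it
on [1/3, ∞) integrate f = t*exp(-18*t) against the kernel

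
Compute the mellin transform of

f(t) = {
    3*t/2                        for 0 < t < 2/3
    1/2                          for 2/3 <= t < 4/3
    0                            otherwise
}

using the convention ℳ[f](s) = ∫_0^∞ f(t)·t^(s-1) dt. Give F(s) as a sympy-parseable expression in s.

peel off the common scale on t: t on [0, 1); 1/2 on [1, 2)
treat the 2 regions marked off by 2/3 separately and sum
between 0 and 2/3 the integrand is 3*t/2·t^(s-1)
∫ over [2/3, 4/3) of 1/2·t^(s-1) joins the sum

(2**s*(s + 1) + s - 1)/(2*(3/2)**s*s*(s + 1))
  Re(s) > -1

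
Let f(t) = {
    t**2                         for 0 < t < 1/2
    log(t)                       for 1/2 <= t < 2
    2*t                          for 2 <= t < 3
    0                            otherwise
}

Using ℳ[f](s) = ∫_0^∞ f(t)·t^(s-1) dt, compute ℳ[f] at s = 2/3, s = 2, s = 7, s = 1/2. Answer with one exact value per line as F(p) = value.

F(2/3) = 3*2**(1/3)*(-496*2**(1/3) + 125 + log(2**(80 + 160*2**(1/3))) + 192*6**(2/3))/320
F(2) = 17*log(2)/8 + 2255/192
F(7) = 16385*log(2)/896 + 355314901/225792
F(1/2) = sqrt(2)*(-277 + 180*log(2) + 120*sqrt(6))/60

split f at 1/2, 2: ℳ[f](s) collects 3 kernel integrals
on [0, 1/2) integrate f = t**2 against the kernel
the [1/2, 2) slice contributes ∫ log(t)·t^(s-1) dt
between 2 and 3 the integrand is 2*t·t^(s-1)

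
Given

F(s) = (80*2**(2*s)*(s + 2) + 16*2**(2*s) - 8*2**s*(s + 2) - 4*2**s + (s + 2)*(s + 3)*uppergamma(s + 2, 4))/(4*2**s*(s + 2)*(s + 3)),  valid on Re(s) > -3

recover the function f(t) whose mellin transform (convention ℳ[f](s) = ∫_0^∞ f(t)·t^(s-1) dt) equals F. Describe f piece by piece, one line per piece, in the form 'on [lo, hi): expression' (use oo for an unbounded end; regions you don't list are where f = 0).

undo the shared t-power: t**2 on [0, 1); t*(2*t + 1) on [1, 2); t*exp(-2*t) on [2, ∞)
undo the shared t-power: t on [0, 1); 2*t + 1 on [1, 2); exp(-2*t) on [2, ∞)
f breaks at 1, 2 into 3 integrals to sum
segment 0 to 1 holds t**3; add its integral
segment [1, 2) carries t**2*(2*t + 1); integrate it
∫ over [2, ∞) of t**2*exp(-2*t)·t^(s-1) joins the sum

on [0, 1): t**3
on [1, 2): t**2*(2*t + 1)
on [2, oo): t**2*exp(-2*t)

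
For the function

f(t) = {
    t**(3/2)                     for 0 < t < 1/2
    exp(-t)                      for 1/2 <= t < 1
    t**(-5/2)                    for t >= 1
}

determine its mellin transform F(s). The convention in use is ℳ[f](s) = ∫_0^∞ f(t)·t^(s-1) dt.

linearity at 1/2, 1 turns ℳ[f](s) into 3 summed integrals
∫ over [0, 1/2) of t**(3/2)·t^(s-1) joins the sum
on [1/2, 1): add ∫ exp(-t)·t^(s-1) dt
∫ t**(-5/2)·t^(s-1) over [1, ∞)

(2*2**s*(2*s - 5)*(2*s + 3)*uppergamma(s, 1/2) - 2*2**s*(2*s - 5)*(2*s + 3)*uppergamma(s, 1) - 4*2**s*(2*s + 3) + sqrt(2)*(2*s - 5))/(2*2**s*(2*s - 5)*(2*s + 3))
  -3/2 < Re(s) < 5/2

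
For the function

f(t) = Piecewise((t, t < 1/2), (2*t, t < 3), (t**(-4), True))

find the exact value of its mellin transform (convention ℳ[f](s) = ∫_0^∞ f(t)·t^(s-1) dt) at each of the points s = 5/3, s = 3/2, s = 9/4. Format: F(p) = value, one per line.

F(5/3) = 2**(1/3)*(-189 + 13640*6**(2/3))/4032
F(3/2) = sqrt(2)*(-27 + 1948*sqrt(6))/540
F(9/4) = 2**(3/4)*(-63 + 27320*6**(1/4))/3276

decompose at 1/2, 3; ℳ[f](s) sums the 3 pieces' integrals
piece [0, 1/2): integrate t against the kernel
segment [1/2, 3) carries 2*t; integrate it
[3, ∞) adds the kernel integral of t**(-4)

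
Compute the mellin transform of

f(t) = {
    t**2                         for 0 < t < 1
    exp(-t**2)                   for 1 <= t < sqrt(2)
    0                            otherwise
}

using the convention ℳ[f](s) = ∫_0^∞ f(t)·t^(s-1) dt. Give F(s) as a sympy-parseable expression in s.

((s + 2)*uppergamma(s/2, 1) - (s + 2)*uppergamma(s/2, 2) + 2)/(2*(s + 2))
  Re(s) > -2

remove the power substitution first: t on [0, 1); exp(-t) on [1, 2)
linearity at 1 turns ℳ[f](s) into 2 summed integrals
∫ t**2·t^(s-1) over [0, 1)
segment 1 to sqrt(2) holds exp(-t**2); add its integral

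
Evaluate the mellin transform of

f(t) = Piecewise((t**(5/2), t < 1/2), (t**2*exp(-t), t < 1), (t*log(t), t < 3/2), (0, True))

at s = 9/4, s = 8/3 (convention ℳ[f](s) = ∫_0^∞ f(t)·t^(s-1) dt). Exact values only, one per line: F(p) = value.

F(9/4) = -uppergamma(17/4, 1) - 27*2**(3/4)*3**(1/4)/169 + 2**(1/4)/152 + 16/169 + log(3**(27*2**(3/4)*3**(1/4)/52)/2**(27*2**(3/4)*3**(1/4)/52)) + uppergamma(17/4, 1/2)
F(8/3) = -uppergamma(14/3, 1) - 243*2**(1/3)*3**(2/3)/1936 + 3*2**(5/6)/992 + 9/121 + log(3**(81*2**(1/3)*3**(2/3)/176)/2**(81*2**(1/3)*3**(2/3)/176)) + uppergamma(14/3, 1/2)

back out the shared t-power: sqrt(t) on [0, 1/2); exp(-t) on [1/2, 1); log(t)/t on [1, 3/2)
decompose at 1/2, 1; ℳ[f](s) sums the 3 pieces' integrals
piece [0, 1/2): integrate t**(5/2) against the kernel
the [1/2, 1) slice contributes ∫ t**2*exp(-t)·t^(s-1) dt
between 1 and 3/2 the integrand is t*log(t)·t^(s-1)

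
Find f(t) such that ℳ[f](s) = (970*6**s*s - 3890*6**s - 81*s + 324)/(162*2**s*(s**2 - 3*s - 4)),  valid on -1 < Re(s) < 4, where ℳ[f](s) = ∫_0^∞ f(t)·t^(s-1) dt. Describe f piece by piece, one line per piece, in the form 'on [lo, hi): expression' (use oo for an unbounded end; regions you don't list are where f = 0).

on [0, 1/2): t
on [1/2, 3): 2*t
on [3, oo): t**(-4)

peel off the shared t-power: sqrt(t) on [0, 1/2); 2*sqrt(t) on [1/2, 3); t**(-9/2) on [3, ∞)
strip the shared t-power: 1 on [0, 1/2); 2 on [1/2, 3); t**(-5) on [3, ∞)
peel off the shared t-power: t on [0, 1/2); 2*t on [1/2, 3); t**(-4) on [3, ∞)
cuts at 1/2, 3: linearity sums the 3 kernel integrals
between 0 and 1/2 the integrand is t·t^(s-1)
[1/2, 3) adds the kernel integral of 2*t
∫ t**(-4)·t^(s-1) over [3, ∞)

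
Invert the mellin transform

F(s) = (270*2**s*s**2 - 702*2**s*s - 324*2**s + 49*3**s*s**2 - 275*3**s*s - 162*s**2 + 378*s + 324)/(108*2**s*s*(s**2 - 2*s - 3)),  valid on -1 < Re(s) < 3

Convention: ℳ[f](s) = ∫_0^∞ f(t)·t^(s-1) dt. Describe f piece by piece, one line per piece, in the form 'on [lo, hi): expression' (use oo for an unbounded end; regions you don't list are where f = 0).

on [0, 1/2): t
on [1/2, 1): 2*t + 1
on [1, 3/2): t/2
on [3/2, oo): t**(-3)

the 4 pieces separated at 1/2, 1, 3/2 each add one integral
segment 0 to 1/2 holds t; add its integral
between 1/2 and 1 the integrand is (2*t + 1)·t^(s-1)
segment 1 to 3/2 holds t/2; add its integral
for t in [3/2, ∞): the term is ∫ t**(-3)·t^(s-1)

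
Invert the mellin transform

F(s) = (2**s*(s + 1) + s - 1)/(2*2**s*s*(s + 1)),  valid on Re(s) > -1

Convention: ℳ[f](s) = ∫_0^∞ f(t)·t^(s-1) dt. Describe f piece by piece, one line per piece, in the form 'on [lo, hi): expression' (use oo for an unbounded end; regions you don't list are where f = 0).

on [0, 1/2): 2*t
on [1/2, 1): 1/2

invert the common scale on t to get t on [0, 1); 1/2 on [1, 2)
the 2 pieces separated at 1/2 each add one integral
on [0, 1/2) integrate f = 2*t against the kernel
the [1/2, 1) slice contributes ∫ 1/2·t^(s-1) dt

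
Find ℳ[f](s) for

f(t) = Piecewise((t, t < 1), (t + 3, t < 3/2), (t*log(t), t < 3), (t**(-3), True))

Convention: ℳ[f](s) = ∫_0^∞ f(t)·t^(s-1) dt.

linearity at 1, 3/2, 3 turns ℳ[f](s) into 4 summed integrals
segment [0, 1) carries t; integrate it
[1, 3/2) adds the kernel integral of (t + 3)
∫ over [3/2, 3) of t*log(t)·t^(s-1) joins the sum
segment [3, ∞) carries t**(-3); integrate it

(-162*2**s*s*(s - 3)*(s**2 + 2*s + 1) - 162*2**s*(s - 3)*(s**2 + 2*s + 1) - 81*3**s*s**2*(s - 3)*(s + 1)*log(3) + 81*3**s*s**2*(s - 3)*(s + 1)*log(2) - 81*3**s*s*(s - 3)*(s + 1)*log(3) + 81*3**s*s*(s - 3)*(s + 1)*log(2) + 81*3**s*s*(s - 3)*(s + 1) + 243*3**s*s*(s - 3)*(s**2 + 2*s + 1) + 162*3**s*(s - 3)*(s**2 + 2*s + 1) + 162*6**s*s**2*(s - 3)*(s + 1)*log(3) - 162*6**s*s*(s - 3)*(s + 1) + 162*6**s*s*(s - 3)*(s + 1)*log(3) - 2*6**s*s*(s + 1)*(s**2 + 2*s + 1))/(54*2**s*s*(s - 3)*(s + 1)*(s**2 + 2*s + 1))
  -1 < Re(s) < 3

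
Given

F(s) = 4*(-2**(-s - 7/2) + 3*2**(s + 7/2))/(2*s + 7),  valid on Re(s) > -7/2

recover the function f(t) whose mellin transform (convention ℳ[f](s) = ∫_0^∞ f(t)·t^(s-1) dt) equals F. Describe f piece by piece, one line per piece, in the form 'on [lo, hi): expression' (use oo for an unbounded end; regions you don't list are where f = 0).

cuts at 1/2: linearity sums the 2 kernel integrals
for t in [0, 1/2): the term is ∫ 4*t**(7/2)·t^(s-1)
the [1/2, 2) slice contributes ∫ 6*t**(7/2)·t^(s-1) dt

on [0, 1/2): 4*t**(7/2)
on [1/2, 2): 6*t**(7/2)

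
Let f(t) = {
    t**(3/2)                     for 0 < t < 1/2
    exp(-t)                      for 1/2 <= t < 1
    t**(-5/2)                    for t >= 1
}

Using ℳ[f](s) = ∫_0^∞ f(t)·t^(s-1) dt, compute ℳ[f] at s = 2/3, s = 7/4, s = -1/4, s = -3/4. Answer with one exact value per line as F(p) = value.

linearity at 1/2, 1 turns ℳ[f](s) into 3 summed integrals
on [0, 1/2) integrate f = t**(3/2) against the kernel
[1/2, 1) adds the kernel integral of exp(-t)
∫ t**(-5/2)·t^(s-1) over [1, ∞)

F(2/3) = -uppergamma(2/3, 1) + 3*2**(5/6)/52 + 6/11 + uppergamma(2/3, 1/2)
F(7/4) = -uppergamma(7/4, 1) + 2**(3/4)/52 + uppergamma(7/4, 1/2) + 4/3
F(-1/4) = -uppergamma(-1/4, 1) + 2**(3/4)/5 + 4/11 + uppergamma(-1/4, 1/2)
F(-3/4) = -uppergamma(-3/4, 1) + 4/13 + uppergamma(-3/4, 1/2) + 2*2**(1/4)/3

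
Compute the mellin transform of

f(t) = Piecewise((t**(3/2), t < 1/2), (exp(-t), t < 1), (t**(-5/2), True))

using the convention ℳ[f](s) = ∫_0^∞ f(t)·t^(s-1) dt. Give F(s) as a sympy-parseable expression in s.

linearity at 1/2, 1 turns ℳ[f](s) into 3 summed integrals
segment 0 to 1/2 holds t**(3/2); add its integral
piece [1/2, 1): integrate exp(-t) against the kernel
for t in [1, ∞): the term is ∫ t**(-5/2)·t^(s-1)

(2*2**s*(2*s - 5)*(2*s + 3)*uppergamma(s, 1/2) - 2*2**s*(2*s - 5)*(2*s + 3)*uppergamma(s, 1) - 4*2**s*(2*s + 3) + sqrt(2)*(2*s - 5))/(2*2**s*(2*s - 5)*(2*s + 3))
  -3/2 < Re(s) < 5/2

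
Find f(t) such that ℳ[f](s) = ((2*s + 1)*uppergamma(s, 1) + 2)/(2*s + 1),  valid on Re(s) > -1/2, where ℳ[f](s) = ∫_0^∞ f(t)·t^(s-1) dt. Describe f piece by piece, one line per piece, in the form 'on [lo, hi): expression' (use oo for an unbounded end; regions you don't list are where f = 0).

integrate the 2 segments split at 1, then add the results
∫ over [0, 1) of sqrt(t)·t^(s-1) joins the sum
segment 1 to ∞ holds exp(-t); add its integral

on [0, 1): sqrt(t)
on [1, oo): exp(-t)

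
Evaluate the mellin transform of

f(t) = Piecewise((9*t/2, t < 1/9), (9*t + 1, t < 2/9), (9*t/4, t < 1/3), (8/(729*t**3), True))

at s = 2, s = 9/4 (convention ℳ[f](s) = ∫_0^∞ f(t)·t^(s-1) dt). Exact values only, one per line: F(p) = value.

F(2) = 11/108
F(9/4) = sqrt(3)*(-70 + 424*2**(1/4) + 659*3**(1/4))/28431

the common scale on t comes off first: 3*t/2 on [0, 1/3); 3*t + 1 on [1/3, 2/3); 3*t/4 on [2/3, 1); …
undo the common scale on t: t on [0, 1/2); 2*t + 1 on [1/2, 1); t/2 on [1, 3/2); …
cuts at 1/9, 2/9, 1/3: linearity sums the 4 kernel integrals
piece [0, 1/9): integrate 9*t/2 against the kernel
for t in [1/9, 2/9): the term is ∫ (9*t + 1)·t^(s-1)
on [2/9, 1/3) integrate f = 9*t/4 against the kernel
on [1/3, ∞) integrate f = 8/(729*t**3) against the kernel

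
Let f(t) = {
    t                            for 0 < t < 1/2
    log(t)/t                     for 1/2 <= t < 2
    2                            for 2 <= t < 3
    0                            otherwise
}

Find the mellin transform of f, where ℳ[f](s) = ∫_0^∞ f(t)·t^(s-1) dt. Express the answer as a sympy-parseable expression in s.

undo the shared t-power: t**2 on [0, 1/2); log(t) on [1/2, 2); 2*t on [2, 3)
slice at 1/2, 2, transform all 3 pieces, and sum them
∫ over [0, 1/2) of t·t^(s-1) joins the sum
on [1/2, 2): add ∫ log(t)/t·t^(s-1) dt
piece [2, 3): integrate 2 against the kernel

(-4*2**(2*s)*(s - 1)**2*(s + 1) + 4**s*s*(s - 1)*(s + 1)*log(2) - 4**s*s*(s + 1) + 4*6**s*(s - 1)**2*(s + 1) + s*(s - 1)**2 + 4*s*(s - 1)*(s + 1)*log(2) + 4*s*(s + 1))/(2*2**s*s*(s - 1)**2*(s + 1))
  Re(s) > -1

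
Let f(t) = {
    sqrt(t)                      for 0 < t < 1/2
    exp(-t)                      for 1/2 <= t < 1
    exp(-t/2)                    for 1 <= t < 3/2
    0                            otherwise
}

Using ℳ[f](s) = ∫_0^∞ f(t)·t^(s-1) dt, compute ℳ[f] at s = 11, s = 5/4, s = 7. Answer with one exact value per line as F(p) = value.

breakpoints 1/2, 1: one integral from each of the 3 segments
for t in [0, 1/2): the term is ∫ sqrt(t)·t^(s-1)
segment 1/2 to 1 holds exp(-t); add its integral
∫ exp(-t/2)·t^(s-1) over [1, 3/2)

F(11) = -8055338729409*exp(-3/4)/512 - 9864101*exp(-1) + sqrt(2)/47104 + 12553134696189*exp(-1/2)/1024
F(5/4) = -2*2**(1/4)*uppergamma(5/4, 3/4) - uppergamma(5/4, 1) + 2**(1/4)/7 + uppergamma(5/4, 1/2) + 2*2**(1/4)*uppergamma(5/4, 1/2)
F(7) = -6243201*exp(-3/4)/32 - 1957*exp(-1) + sqrt(2)/1920 + 9800517*exp(-1/2)/64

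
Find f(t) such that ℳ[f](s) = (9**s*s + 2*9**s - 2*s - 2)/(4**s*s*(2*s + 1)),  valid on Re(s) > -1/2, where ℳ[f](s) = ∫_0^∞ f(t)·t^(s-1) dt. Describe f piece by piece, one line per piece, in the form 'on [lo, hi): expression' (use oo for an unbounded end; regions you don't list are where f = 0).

on [0, 1/4): sqrt(t)
on [1/4, 9/4): 2 - sqrt(t)

reversing the power substitution: t on [0, 1/2); 2 - t on [1/2, 3/2)
f breaks at 1/4 into 2 integrals to sum
piece [0, 1/4): integrate sqrt(t) against the kernel
the [1/4, 9/4) slice contributes ∫ (2 - sqrt(t))·t^(s-1) dt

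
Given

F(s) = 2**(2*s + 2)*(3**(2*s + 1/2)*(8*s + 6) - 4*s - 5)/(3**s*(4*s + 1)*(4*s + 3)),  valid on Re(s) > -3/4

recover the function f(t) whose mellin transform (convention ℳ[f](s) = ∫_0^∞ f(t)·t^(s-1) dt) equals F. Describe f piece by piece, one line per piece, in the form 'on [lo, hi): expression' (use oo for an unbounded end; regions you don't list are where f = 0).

back out the common scale on t: 2**(1/4)*t**(3/4)/2 on [0, 2); 2**(3/4)*t**(1/4) on [2, 18)
the common scale on t comes off first: t**(3/4) on [0, 1); 2*t**(1/4) on [1, 9)
peel off the power substitution: t**(3/2) on [0, 1); 2*sqrt(t) on [1, 3)
integrate the 2 segments split at 4/3, then add the results
on [0, 4/3) integrate f = sqrt(2)*3**(3/4)*t**(3/4)/4 against the kernel
between 4/3 and 12 the integrand is sqrt(2)*3**(1/4)*t**(1/4)·t^(s-1)

on [0, 4/3): sqrt(2)*3**(3/4)*t**(3/4)/4
on [4/3, 12): sqrt(2)*3**(1/4)*t**(1/4)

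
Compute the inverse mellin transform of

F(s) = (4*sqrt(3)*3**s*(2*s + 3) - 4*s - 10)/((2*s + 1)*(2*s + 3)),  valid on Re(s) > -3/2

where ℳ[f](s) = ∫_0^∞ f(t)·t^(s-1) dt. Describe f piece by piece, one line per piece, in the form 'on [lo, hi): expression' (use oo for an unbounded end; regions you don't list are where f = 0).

on [0, 1): t**(3/2)
on [1, 3): 2*sqrt(t)

along the cuts 1, ℳ[f](s) splits into 2 integrals
∫ over [0, 1) of t**(3/2)·t^(s-1) joins the sum
on [1, 3) integrate f = 2*sqrt(t) against the kernel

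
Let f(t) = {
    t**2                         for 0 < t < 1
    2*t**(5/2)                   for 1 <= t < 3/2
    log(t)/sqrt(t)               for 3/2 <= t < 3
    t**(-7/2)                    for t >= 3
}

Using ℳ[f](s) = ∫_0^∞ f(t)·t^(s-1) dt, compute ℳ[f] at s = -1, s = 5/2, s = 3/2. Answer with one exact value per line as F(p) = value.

F(-1) = -1/3 - 4*sqrt(6)*log(2)/27 - 2*sqrt(3)*log(3)/27 - 106*sqrt(3)/2187 + 4*sqrt(6)*log(3)/27 + 89*sqrt(6)/81
F(5/2) = 9*log(2)/8 + 271/180 + 27*log(3)/8
F(3/2) = 1759/2016 + 3*log(2)/2 + 3*log(3)/2

strip the shared t-power: t**(3/2) on [0, 1); 2*t**2 on [1, 3/2); log(t)/t on [3/2, 3); …
the 4 pieces separated at 1, 3/2, 3 each add one integral
on [0, 1): add ∫ t**2·t^(s-1) dt
over [1, 3/2), the kernel integral of 2*t**(5/2) enters the sum
between 3/2 and 3 the integrand is log(t)/sqrt(t)·t^(s-1)
∫ over [3, ∞) of t**(-7/2)·t^(s-1) joins the sum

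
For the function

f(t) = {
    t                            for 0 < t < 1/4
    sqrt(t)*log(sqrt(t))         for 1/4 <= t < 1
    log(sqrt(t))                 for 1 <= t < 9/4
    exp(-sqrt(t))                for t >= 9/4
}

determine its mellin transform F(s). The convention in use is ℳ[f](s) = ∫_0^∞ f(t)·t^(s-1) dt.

(8*2**(2*s)*s**2*(s + 1)*(4*s**2 + 4*s + 1)*uppergamma(2*s, 3/2) - 8*2**(2*s)*s**2*(s + 1) + 2*2**(2*s)*(s + 1)*(4*s**2 + 4*s + 1) + 9**s*s*(s + 1)*(-4*log(2) + 4*log(3))*(4*s**2 + 4*s + 1) - 2*9**s*(s + 1)*(4*s**2 + 4*s + 1) + 8*s**3*(s + 1)*log(2) + 4*s**2*(s + 1)*log(2) + 4*s**2*(s + 1) + s**2*(4*s**2 + 4*s + 1))/(4*2**(2*s)*s**2*(s + 1)*(4*s**2 + 4*s + 1))
  Re(s) > -1

the power substitution comes off first: t**2 on [0, 1/2); t*log(t) on [1/2, 1); log(t) on [1, 3/2); …
the 4 pieces separated at 1/4, 1, 9/4 each add one integral
∫ t·t^(s-1) over [0, 1/4)
piece [1/4, 1): integrate sqrt(t)*log(sqrt(t)) against the kernel
∫ log(sqrt(t))·t^(s-1) over [1, 9/4)
segment [9/4, ∞) carries exp(-sqrt(t)); integrate it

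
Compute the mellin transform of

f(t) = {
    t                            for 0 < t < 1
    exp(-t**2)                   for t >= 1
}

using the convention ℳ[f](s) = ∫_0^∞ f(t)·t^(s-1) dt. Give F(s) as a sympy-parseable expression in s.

((s + 1)*uppergamma(s/2, 1) + 2)/(2*(s + 1))
  Re(s) > -1

the power substitution comes off first: sqrt(t) on [0, 1); exp(-t) on [1, ∞)
the 2 pieces separated at 1 each add one integral
on [0, 1): add ∫ t·t^(s-1) dt
∫ over [1, ∞) of exp(-t**2)·t^(s-1) joins the sum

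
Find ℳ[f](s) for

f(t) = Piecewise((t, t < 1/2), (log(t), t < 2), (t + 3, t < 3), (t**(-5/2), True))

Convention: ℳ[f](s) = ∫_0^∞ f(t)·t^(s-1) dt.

linearity at 1/2, 2, 3 turns ℳ[f](s) into 4 summed integrals
∫ t·t^(s-1) over [0, 1/2)
over [1/2, 2), the kernel integral of log(t) enters the sum
on [2, 3): add ∫ (t + 3)·t^(s-1) dt
between 3 and ∞ the integrand is t**(-5/2)·t^(s-1)

(-270*2**(2*s)*s**2*(2*s - 5) + 54*2**(2*s)*s*(s + 1)*(2*s - 5)*log(2) - 162*2**(2*s)*s*(2*s - 5) - 54*2**(2*s)*(s + 1)*(2*s - 5) - 4*sqrt(3)*6**s*s**2*(s + 1) + 324*6**s*s**2*(2*s - 5) + 162*6**s*s*(2*s - 5) + 27*s**2*(2*s - 5) + 54*s*(s + 1)*(2*s - 5)*log(2) + (2*s - 5)*(54*s + 54))/(54*2**s*s**2*(s + 1)*(2*s - 5))
  -1 < Re(s) < 5/2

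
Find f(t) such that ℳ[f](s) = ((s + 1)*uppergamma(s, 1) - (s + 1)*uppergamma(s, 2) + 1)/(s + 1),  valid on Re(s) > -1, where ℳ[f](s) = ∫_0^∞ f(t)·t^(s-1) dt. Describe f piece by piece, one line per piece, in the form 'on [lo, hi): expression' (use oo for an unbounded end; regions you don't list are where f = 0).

on [0, 1): t
on [1, 2): exp(-t)

split f at 1: ℳ[f](s) collects 2 kernel integrals
segment [0, 1) carries t; integrate it
segment 1 to 2 holds exp(-t); add its integral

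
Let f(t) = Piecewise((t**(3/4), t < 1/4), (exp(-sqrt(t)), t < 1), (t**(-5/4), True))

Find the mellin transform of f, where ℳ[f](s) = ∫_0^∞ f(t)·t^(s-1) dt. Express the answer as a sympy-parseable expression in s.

strip the power substitution: t**(3/2) on [0, 1/2); exp(-t) on [1/2, 1); t**(-5/2) on [1, ∞)
cuts at 1/4, 1: linearity sums the 3 kernel integrals
[0, 1/4) adds the kernel integral of t**(3/4)
segment [1/4, 1) carries exp(-sqrt(t)); integrate it
segment [1, ∞) carries t**(-5/4); integrate it

(2*2**(2*s)*(4*s - 5)*(4*s + 3)*uppergamma(2*s, 1/2) - 2*2**(2*s)*(4*s - 5)*(4*s + 3)*uppergamma(2*s, 1) - 4*2**(2*s)*(4*s + 3) + sqrt(2)*(4*s - 5))/(4**s*(4*s - 5)*(4*s + 3))
  -3/4 < Re(s) < 5/4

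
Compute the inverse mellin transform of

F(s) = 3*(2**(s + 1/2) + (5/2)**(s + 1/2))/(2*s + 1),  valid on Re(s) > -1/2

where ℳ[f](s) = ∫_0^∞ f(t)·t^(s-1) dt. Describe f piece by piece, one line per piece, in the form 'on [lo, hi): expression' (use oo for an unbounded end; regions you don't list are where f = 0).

treat the 2 regions marked off by 2 separately and sum
the [0, 2) slice contributes ∫ 3*sqrt(t)·t^(s-1) dt
segment [2, 5/2) carries 3*sqrt(t)/2; integrate it

on [0, 2): 3*sqrt(t)
on [2, 5/2): 3*sqrt(t)/2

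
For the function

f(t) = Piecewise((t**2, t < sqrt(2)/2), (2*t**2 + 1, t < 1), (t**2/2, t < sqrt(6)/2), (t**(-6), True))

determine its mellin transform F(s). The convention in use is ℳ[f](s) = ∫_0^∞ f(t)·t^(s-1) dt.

remove the power substitution first: t on [0, 1/2); 2*t + 1 on [1/2, 1); t/2 on [1, 3/2); …
the 4 pieces separated at sqrt(2)/2, 1, sqrt(6)/2 each add one integral
∫ over [0, sqrt(2)/2) of t**2·t^(s-1) joins the sum
∫ over [sqrt(2)/2, 1) of (2*t**2 + 1)·t^(s-1) joins the sum
between 1 and sqrt(6)/2 the integrand is t**2/2·t^(s-1)
the [sqrt(6)/2, ∞) slice contributes ∫ t**(-6)·t^(s-1) dt

(sqrt(2)/2)**s*(270*2**(s/2)*s*(s - 6) + 216*2**(s/2)*(s - 6) + 81*3**(s/2)*s*(s - 6) - 32*3**(s/2)*s*(s + 2) - 162*s*(s - 6) - 216*s + 1296)/(108*s*(s - 6)*(s + 2))
  -2 < Re(s) < 6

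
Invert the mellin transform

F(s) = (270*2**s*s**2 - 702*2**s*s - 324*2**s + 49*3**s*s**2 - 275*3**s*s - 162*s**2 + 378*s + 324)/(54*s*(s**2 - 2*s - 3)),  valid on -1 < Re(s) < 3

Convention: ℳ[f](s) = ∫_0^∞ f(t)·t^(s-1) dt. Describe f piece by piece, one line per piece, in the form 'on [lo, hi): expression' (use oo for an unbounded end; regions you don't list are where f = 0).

peel off the shared t-power: 1 on [0, 1); 2*(t + 1)/t on [1, 2); 1/2 on [2, 3); …
the common scale on t comes off first: 1 on [0, 1/2); (2*t + 1)/t on [1/2, 1); 1/2 on [1, 3/2); …
strip the shared t-power: t on [0, 1/2); 2*t + 1 on [1/2, 1); t/2 on [1, 3/2); …
f breaks at 1, 2, 3 into 4 integrals to sum
on [0, 1): add ∫ t·t^(s-1) dt
the [1, 2) slice contributes ∫ (2*t + 2)·t^(s-1) dt
∫ t/2·t^(s-1) over [2, 3)
the [3, ∞) slice contributes ∫ 16/t**3·t^(s-1) dt

on [0, 1): t
on [1, 2): 2*t + 2
on [2, 3): t/2
on [3, oo): 16/t**3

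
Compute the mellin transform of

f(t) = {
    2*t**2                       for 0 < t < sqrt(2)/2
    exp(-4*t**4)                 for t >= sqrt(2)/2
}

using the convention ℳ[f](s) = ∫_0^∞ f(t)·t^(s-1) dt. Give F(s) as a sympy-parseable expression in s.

((s/2 + 1)*uppergamma(s/4, 1) + 2)/(4*2**(s/2)*(s/2 + 1))
  Re(s) > -2

reversing the power substitution: 2*t on [0, 1/2); exp(-4*t**2) on [1/2, ∞)
reversing the common scale on t: t on [0, 1); exp(-t**2) on [1, ∞)
undo the power substitution: sqrt(t) on [0, 1); exp(-t) on [1, ∞)
slice at sqrt(2)/2, transform all 2 pieces, and sum them
∫ over [0, sqrt(2)/2) of 2*t**2·t^(s-1) joins the sum
segment [sqrt(2)/2, ∞) carries exp(-4*t**4); integrate it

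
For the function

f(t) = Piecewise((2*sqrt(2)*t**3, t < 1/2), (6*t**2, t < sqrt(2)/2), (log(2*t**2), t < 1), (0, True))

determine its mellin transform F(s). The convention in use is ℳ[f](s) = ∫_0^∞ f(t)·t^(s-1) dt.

reversing the power substitution: 2*sqrt(2)*t**(3/2) on [0, 1/4); 6*t on [1/4, 1/2); log(2*t) on [1/2, 1)
peel off the common scale on t: t**(3/2) on [0, 1/2); 3*t on [1/2, 1); log(t) on [1, 2)
summing 3 kernel integrals split by 1/2, sqrt(2)/2 yields ℳ[f](s)
on [0, 1/2): add ∫ 2*sqrt(2)*t**3·t^(s-1) dt
for t in [1/2, sqrt(2)/2): the term is ∫ 6*t**2·t^(s-1)
between sqrt(2)/2 and 1 the integrand is log(2*t**2)·t^(s-1)

(12*2**(s/2)*s**2*(s + 3) + 8*2**(s/2)*(s + 2)*(s + 3) + 4*2**s*s*(s + 2)*(s + 3)*log(2) - 8*2**s*(s + 2)*(s + 3) + sqrt(2)*s**2*(s + 2) - 6*s**2*(s + 3))/(4*2**s*s**2*(s + 2)*(s + 3))
  Re(s) > -3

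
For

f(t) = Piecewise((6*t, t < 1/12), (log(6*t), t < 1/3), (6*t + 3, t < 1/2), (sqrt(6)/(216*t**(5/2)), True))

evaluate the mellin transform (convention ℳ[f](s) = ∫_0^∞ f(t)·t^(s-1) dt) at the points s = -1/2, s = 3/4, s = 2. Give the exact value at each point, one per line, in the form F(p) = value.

strip the common scale on t: 2*t on [0, 1/4); log(2*t) on [1/4, 1); 2*t + 3 on [1, 3/2); …
strip the common scale on t: t on [0, 1/2); log(t) on [1/2, 2); t + 3 on [2, 3); …
linearity at 1/12, 1/3, 1/2 turns ℳ[f](s) into 4 summed integrals
[0, 1/12) adds the kernel integral of 6*t
on [1/12, 1/3) integrate f = log(6*t) against the kernel
on [1/3, 1/2) integrate f = (6*t + 3) against the kernel
segment 1/2 to ∞ holds sqrt(6)/(216*t**(5/2)); add its integral

F(-1/2) = sqrt(3)*(-486*log(2) + sqrt(2) + 648)/81
F(3/4) = sqrt(2)*3**(1/4)*(-436*sqrt(2) + 2*2**(3/4)*3**(1/4) + 65 + log(2**(42 + 84*sqrt(2))) + 180*6**(3/4))/378
F(2) = sqrt(3)/54 + 17*log(2)/288 + 23/64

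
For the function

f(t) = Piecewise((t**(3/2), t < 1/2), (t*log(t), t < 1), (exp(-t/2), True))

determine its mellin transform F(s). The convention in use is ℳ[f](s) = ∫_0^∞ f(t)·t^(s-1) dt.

(2*2**(2*s)*(2*s + 3)*(s**2 + 2*s + 1)*uppergamma(s, 1/2) - 2*2**s*(2*s + 3) + s*(2*s + 3)*log(2) + 2*s + (2*s + 3)*log(2) + sqrt(2)*(s**2 + 2*s + 1) + 3)/(2*2**s*(2*s + 3)*(s**2 + 2*s + 1))
  Re(s) > -3/2

linearity at 1/2, 1 turns ℳ[f](s) into 3 summed integrals
between 0 and 1/2 the integrand is t**(3/2)·t^(s-1)
the [1/2, 1) slice contributes ∫ t*log(t)·t^(s-1) dt
over [1, ∞), the kernel integral of exp(-t/2) enters the sum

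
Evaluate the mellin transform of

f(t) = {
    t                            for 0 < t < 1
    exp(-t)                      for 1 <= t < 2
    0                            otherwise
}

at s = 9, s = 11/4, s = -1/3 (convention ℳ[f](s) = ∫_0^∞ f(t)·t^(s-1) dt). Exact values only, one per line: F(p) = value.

F(9) = -297856*exp(-2) + 1/10 + 109601*exp(-1)
F(11/4) = -uppergamma(11/4, 2) + 4/15 + uppergamma(11/4, 1)
F(-1/3) = -uppergamma(-1/3, 2) + uppergamma(-1/3, 1) + 3/2

integrate the 2 segments split at 1, then add the results
over [0, 1), the kernel integral of t enters the sum
over [1, 2), the kernel integral of exp(-t) enters the sum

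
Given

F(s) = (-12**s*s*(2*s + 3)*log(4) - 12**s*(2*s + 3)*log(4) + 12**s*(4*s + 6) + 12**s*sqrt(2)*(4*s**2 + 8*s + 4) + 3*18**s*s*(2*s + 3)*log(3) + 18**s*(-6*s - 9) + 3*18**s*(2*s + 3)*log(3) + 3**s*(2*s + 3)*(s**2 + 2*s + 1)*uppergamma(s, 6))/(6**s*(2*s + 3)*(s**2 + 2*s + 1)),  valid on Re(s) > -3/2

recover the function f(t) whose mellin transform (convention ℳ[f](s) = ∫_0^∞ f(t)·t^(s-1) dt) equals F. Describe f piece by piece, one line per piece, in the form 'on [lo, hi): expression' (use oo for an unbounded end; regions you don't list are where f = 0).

the 3 pieces separated at 2, 3 each add one integral
piece [0, 2): integrate t**(3/2) against the kernel
∫ t*log(t)·t^(s-1) over [2, 3)
[3, ∞) adds the kernel integral of exp(-2*t)

on [0, 2): t**(3/2)
on [2, 3): t*log(t)
on [3, oo): exp(-2*t)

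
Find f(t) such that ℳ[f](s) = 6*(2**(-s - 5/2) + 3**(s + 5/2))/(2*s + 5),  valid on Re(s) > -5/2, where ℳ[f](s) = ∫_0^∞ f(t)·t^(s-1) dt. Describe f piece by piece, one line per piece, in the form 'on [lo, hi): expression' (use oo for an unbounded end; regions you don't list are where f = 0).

split f at 1/2: ℳ[f](s) collects 2 kernel integrals
over [0, 1/2), the kernel integral of 6*t**(5/2) enters the sum
between 1/2 and 3 the integrand is 3*t**(5/2)·t^(s-1)

on [0, 1/2): 6*t**(5/2)
on [1/2, 3): 3*t**(5/2)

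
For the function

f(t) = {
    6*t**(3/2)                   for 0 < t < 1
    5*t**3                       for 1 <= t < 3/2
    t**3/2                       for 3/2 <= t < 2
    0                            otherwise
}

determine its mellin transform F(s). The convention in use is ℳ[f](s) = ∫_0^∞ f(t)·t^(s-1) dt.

(2**(s + 3)*(2*s + 3) + 9*(3/2)**(s + 3)*(2*s + 3) + 4*s + 42)/(2*(s + 3)*(2*s + 3))
  Re(s) > -3/2

summing 3 kernel integrals split by 1, 3/2 yields ℳ[f](s)
over [0, 1), the kernel integral of 6*t**(3/2) enters the sum
piece [1, 3/2): integrate 5*t**3 against the kernel
on [3/2, 2) integrate f = t**3/2 against the kernel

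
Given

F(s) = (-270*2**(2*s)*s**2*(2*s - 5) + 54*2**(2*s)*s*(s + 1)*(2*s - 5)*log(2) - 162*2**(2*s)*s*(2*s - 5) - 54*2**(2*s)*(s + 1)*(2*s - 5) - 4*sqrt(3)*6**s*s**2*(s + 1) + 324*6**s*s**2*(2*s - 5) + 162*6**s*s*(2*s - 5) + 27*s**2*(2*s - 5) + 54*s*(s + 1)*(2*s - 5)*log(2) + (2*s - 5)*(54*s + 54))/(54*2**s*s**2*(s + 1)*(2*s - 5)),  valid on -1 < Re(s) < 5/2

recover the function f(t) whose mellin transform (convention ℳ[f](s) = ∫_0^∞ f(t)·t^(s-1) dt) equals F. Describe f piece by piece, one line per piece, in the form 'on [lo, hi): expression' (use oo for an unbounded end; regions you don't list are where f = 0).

on [0, 1/2): t
on [1/2, 2): log(t)
on [2, 3): t + 3
on [3, oo): t**(-5/2)

split f at 1/2, 2, 3: ℳ[f](s) collects 4 kernel integrals
on [0, 1/2): add ∫ t·t^(s-1) dt
∫ log(t)·t^(s-1) over [1/2, 2)
∫ over [2, 3) of (t + 3)·t^(s-1) joins the sum
on [3, ∞) integrate f = t**(-5/2) against the kernel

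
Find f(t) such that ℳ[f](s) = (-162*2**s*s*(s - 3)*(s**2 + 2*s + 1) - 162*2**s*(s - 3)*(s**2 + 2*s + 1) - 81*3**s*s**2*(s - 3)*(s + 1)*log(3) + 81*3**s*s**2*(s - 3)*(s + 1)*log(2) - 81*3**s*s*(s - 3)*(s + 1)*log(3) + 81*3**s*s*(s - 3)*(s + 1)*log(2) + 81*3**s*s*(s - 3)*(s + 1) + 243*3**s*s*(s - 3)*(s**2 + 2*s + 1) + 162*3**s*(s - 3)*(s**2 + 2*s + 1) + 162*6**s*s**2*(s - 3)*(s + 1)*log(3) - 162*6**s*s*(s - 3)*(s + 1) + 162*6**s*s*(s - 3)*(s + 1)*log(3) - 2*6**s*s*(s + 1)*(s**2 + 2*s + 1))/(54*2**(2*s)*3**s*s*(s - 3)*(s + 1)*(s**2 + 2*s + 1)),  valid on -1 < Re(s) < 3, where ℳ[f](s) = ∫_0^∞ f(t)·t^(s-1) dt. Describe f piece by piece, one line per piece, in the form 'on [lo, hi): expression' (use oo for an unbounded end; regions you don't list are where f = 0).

on [0, 1/6): 6*t
on [1/6, 1/4): 6*t + 3
on [1/4, 1/2): 6*t*log(6*t)
on [1/2, oo): 1/(216*t**3)

undo the common scale on t: 2*t on [0, 1/2); 2*t + 3 on [1/2, 3/4); 2*t*log(2*t) on [3/4, 3/2); …
reversing the common scale on t: t on [0, 1); t + 3 on [1, 3/2); t*log(t) on [3/2, 3); …
decompose at 1/6, 1/4, 1/2; ℳ[f](s) sums the 4 pieces' integrals
piece [0, 1/6): integrate 6*t against the kernel
over [1/6, 1/4), the kernel integral of (6*t + 3) enters the sum
over [1/4, 1/2), the kernel integral of 6*t*log(6*t) enters the sum
∫ 1/(216*t**3)·t^(s-1) over [1/2, ∞)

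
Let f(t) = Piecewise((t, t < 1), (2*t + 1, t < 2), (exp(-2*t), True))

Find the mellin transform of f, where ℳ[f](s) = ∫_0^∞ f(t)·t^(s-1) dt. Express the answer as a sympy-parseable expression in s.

breakpoints 1, 2: one integral from each of the 3 segments
over [0, 1), the kernel integral of t enters the sum
on [1, 2) integrate f = (2*t + 1) against the kernel
the [2, ∞) slice contributes ∫ exp(-2*t)·t^(s-1) dt

(2**s*s*(s + 1)*uppergamma(s, 4) - 2*4**s*s - 4**s + 5*8**s*s + 8**s)/(4**s*s*(s + 1))
  Re(s) > -1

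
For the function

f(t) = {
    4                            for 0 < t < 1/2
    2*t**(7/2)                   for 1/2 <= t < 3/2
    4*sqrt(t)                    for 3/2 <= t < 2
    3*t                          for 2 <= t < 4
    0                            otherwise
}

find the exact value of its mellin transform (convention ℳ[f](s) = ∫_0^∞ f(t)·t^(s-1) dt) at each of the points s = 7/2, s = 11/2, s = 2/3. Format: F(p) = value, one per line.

F(7/2) = 240005/672 - 445*sqrt(2)/42
F(11/2) = 57276289/14976 - 33779*sqrt(2)/1144
F(2/3) = -18*2**(2/3)/5 - 1899*2**(5/6)*3**(1/6)/1400 - 3*2**(5/6)/200 + 48*2**(1/6)/7 + 87*2**(1/3)/5

breakpoints 1/2, 3/2, 2: one integral from each of the 4 segments
piece [0, 1/2): integrate 4 against the kernel
on [1/2, 3/2) integrate f = 2*t**(7/2) against the kernel
∫ 4*sqrt(t)·t^(s-1) over [3/2, 2)
∫ 3*t·t^(s-1) over [2, 4)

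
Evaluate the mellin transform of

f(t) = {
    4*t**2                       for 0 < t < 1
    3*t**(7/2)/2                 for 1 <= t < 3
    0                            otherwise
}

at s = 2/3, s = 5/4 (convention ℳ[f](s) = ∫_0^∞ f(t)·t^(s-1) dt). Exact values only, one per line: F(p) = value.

cuts at 1: linearity sums the 2 kernel integrals
∫ 4*t**2·t^(s-1) over [0, 1)
over [1, 3), the kernel integral of 3*t**(7/2)/2 enters the sum

F(2/3) = 57/50 + 729*3**(1/6)/25
F(5/4) = 226/247 + 486*3**(3/4)/19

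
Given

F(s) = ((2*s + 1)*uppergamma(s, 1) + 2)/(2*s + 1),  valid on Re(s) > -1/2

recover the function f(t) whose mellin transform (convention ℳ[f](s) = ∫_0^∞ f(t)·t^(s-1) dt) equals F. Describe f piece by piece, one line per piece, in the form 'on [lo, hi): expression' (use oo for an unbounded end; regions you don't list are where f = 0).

on [0, 1): sqrt(t)
on [1, oo): exp(-t)

linearity at 1 turns ℳ[f](s) into 2 summed integrals
the [0, 1) slice contributes ∫ sqrt(t)·t^(s-1) dt
segment 1 to ∞ holds exp(-t); add its integral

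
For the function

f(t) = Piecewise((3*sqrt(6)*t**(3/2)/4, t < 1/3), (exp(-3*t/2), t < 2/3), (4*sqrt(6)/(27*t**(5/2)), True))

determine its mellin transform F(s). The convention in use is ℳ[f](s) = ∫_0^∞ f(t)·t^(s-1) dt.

invert the common scale on t to get t**(3/2) on [0, 1/2); exp(-t) on [1/2, 1); t**(-5/2) on [1, ∞)
linearity at 1/3, 2/3 turns ℳ[f](s) into 3 summed integrals
∫ 3*sqrt(6)*t**(3/2)/4·t^(s-1) over [0, 1/3)
∫ exp(-3*t/2)·t^(s-1) over [1/3, 2/3)
for t in [2/3, ∞): the term is ∫ 4*sqrt(6)/(27*t**(5/2))·t^(s-1)

(2*2**s*(2*s - 5)*(2*s + 3)*uppergamma(s, 1/2) - 2*2**s*(2*s - 5)*(2*s + 3)*uppergamma(s, 1) - 4*2**s*(2*s + 3) + sqrt(2)*(2*s - 5))/(2*3**s*(2*s - 5)*(2*s + 3))
  -3/2 < Re(s) < 5/2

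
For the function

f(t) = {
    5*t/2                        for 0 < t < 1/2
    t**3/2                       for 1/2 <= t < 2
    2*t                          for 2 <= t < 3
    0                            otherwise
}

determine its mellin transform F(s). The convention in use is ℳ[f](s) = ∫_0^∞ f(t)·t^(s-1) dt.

(-128*2**(2*s) + 96*6**s*s + 288*6**s + 19*s + 59)/(16*2**s*(s**2 + 4*s + 3))
  Re(s) > -1

integrate the 3 segments split at 1/2, 2, then add the results
piece [0, 1/2): integrate 5*t/2 against the kernel
segment 1/2 to 2 holds t**3/2; add its integral
∫ 2*t·t^(s-1) over [2, 3)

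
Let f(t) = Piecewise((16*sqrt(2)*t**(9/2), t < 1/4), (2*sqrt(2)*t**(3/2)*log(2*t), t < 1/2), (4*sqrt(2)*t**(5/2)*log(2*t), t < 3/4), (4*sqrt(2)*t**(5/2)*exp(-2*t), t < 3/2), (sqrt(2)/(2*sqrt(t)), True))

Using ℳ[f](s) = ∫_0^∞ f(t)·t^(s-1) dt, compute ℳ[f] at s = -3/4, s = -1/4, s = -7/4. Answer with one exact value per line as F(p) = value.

back out the common scale on t: t**(9/2) on [0, 1/2); t**(3/2)*log(t) on [1/2, 1); t**(5/2)*log(t) on [1, 3/2); …
the shared t-power comes off first: t**(5/2) on [0, 1/2); log(t)/sqrt(t) on [1/2, 1); sqrt(t)*log(t) on [1, 3/2); …
remove the shared t-power first: t**2 on [0, 1/2); log(t)/t on [1/2, 1); log(t) on [1, 3/2); …
treat the 5 regions marked off by 1/4, 1/2, 3/4, 3/2 separately and sum
for t in [0, 1/4): the term is ∫ 16*sqrt(2)*t**(9/2)·t^(s-1)
[1/4, 1/2) adds the kernel integral of 2*sqrt(2)*t**(3/2)*log(2*t)
∫ 4*sqrt(2)*t**(5/2)*log(2*t)·t^(s-1) over [1/2, 3/4)
over [3/4, 3/2), the kernel integral of 4*sqrt(2)*t**(5/2)*exp(-2*t) enters the sum
between 3/2 and ∞ the integrand is sqrt(2)/(2*sqrt(t))·t^(s-1)

F(-3/4) = -640*2**(3/4)/441 - 24*3**(3/4)/49 - 2**(3/4)*uppergamma(7/4, 3) + 4*6**(3/4)/45 + 2**(3/4)*uppergamma(7/4, 3/2) + log(2**(4/3 - 6*3**(3/4)/7)*3**(6*3**(3/4)/7)) + 163/90
F(-1/4) = -4*3**(1/4)/9 - 896*2**(1/4)/2025 - 2**(1/4)*uppergamma(9/4, 3) + 569/1700 + 4*6**(1/4)/9 + log(2**(2/5 - 3**(1/4))*3**(3**(1/4))) + 2**(1/4)*uppergamma(9/4, 3/2)
F(-7/4) = -256*2**(3/4)/9 + log(2**(-16 - 8*3**(3/4)/3)*3**(8*3**(3/4)/3)) - 32*3**(3/4)/9 - 2*2**(3/4)*uppergamma(3/4, 3) + 8*6**(3/4)/243 + 2*2**(3/4)*uppergamma(3/4, 3/2) + 706/11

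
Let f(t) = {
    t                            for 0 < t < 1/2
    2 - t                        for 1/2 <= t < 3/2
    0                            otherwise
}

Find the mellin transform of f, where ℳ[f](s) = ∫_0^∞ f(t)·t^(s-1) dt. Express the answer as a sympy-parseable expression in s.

(3**s*s + 4*3**s - 2*s - 4)/(2*2**s*s*(s + 1))
  Re(s) > -1

slice at 1/2, transform all 2 pieces, and sum them
segment 0 to 1/2 holds t; add its integral
on [1/2, 3/2) integrate f = (2 - t) against the kernel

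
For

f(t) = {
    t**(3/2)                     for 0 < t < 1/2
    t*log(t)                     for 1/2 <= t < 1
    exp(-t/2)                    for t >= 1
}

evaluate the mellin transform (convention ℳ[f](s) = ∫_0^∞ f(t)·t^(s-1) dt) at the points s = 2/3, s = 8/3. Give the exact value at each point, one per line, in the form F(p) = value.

linearity at 1/2, 1 turns ℳ[f](s) into 3 summed integrals
over [0, 1/2), the kernel integral of t**(3/2) enters the sum
the [1/2, 1) slice contributes ∫ t*log(t)·t^(s-1) dt
on [1, ∞) integrate f = exp(-t/2) against the kernel

F(2/3) = 2**(1/3)*(-234*2**(2/3) + 75*sqrt(2) + 117 + 195*log(2) + 1300*2**(1/3)*uppergamma(2/3, 1/2))/1300
F(8/3) = 2**(1/3)*(-1800*2**(2/3) + 225 + 363*sqrt(2) + 825*log(2) + 193600*2**(1/3)*uppergamma(8/3, 1/2))/48400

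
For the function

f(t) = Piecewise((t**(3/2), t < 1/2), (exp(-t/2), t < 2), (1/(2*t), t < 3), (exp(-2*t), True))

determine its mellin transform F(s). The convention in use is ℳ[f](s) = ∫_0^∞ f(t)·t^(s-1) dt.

(12*24**s*(s - 1)*(2*s + 3)*uppergamma(s, 1/4) - 12*24**s*(s - 1)*(2*s + 3)*uppergamma(s, 1) - 3*24**s*(2*s + 3) + 2*36**s*(2*s + 3) + 12*6**s*(s - 1)*(2*s + 3)*uppergamma(s, 6) + 6*sqrt(2)*6**s*(s - 1))/(12*12**s*(s - 1)*(2*s + 3))
  Re(s) > -3/2

slice at 1/2, 2, 3, transform all 4 pieces, and sum them
for t in [0, 1/2): the term is ∫ t**(3/2)·t^(s-1)
between 1/2 and 2 the integrand is exp(-t/2)·t^(s-1)
∫ 1/(2*t)·t^(s-1) over [2, 3)
for t in [3, ∞): the term is ∫ exp(-2*t)·t^(s-1)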